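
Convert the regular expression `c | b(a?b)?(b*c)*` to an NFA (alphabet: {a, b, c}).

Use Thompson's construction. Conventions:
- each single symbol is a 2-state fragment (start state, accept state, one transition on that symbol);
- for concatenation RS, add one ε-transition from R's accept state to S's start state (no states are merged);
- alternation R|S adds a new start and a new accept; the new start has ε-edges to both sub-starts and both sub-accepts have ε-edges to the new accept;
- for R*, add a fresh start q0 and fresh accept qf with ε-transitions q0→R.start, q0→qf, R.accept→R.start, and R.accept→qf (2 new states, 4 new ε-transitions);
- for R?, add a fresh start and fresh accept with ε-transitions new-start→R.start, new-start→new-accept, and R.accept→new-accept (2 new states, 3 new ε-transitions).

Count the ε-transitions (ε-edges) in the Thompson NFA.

Bottom-up over the parse tree:
Each of the 6 symbol leaves contributes 0 ε-transitions.
  a? = 3 ε-transitions
  a?b = 4 ε-transitions
  (a?b)? = 7 ε-transitions
  b* = 4 ε-transitions
  b*c = 5 ε-transitions
  (b*c)* = 9 ε-transitions
  b(a?b)?(b*c)* = 18 ε-transitions
  c | b(a?b)?(b*c)* = 22 ε-transitions

22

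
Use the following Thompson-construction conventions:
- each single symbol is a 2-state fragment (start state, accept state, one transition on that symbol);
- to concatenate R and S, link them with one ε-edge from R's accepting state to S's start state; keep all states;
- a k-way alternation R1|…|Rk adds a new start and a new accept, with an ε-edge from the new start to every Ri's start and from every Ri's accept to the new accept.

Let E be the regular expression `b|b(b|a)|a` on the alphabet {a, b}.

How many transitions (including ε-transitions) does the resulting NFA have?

Bottom-up over the parse tree:
Each of the 5 symbol leaves contributes 1 transition (1 symbol, 0 ε).
  b|a : 6 transitions (2 symbol, 4 ε)
  b(b|a) : 8 transitions (3 symbol, 5 ε)
  b|b(b|a)|a : 16 transitions (5 symbol, 11 ε)

16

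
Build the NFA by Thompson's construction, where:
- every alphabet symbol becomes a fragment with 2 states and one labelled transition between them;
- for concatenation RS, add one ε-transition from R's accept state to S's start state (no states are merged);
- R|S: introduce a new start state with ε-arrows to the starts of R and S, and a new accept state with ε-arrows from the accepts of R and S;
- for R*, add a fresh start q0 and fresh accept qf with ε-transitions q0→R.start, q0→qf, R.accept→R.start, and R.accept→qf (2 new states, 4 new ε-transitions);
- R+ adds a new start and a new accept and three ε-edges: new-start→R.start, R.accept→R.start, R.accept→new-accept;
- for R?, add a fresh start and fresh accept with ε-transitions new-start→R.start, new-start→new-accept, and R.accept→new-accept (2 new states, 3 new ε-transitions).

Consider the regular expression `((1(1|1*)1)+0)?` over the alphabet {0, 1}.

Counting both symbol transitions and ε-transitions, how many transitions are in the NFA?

Recursing over subexpressions:
Each of the 5 symbol leaves contributes 1 transition (1 symbol, 0 ε).
  1* — 5 transitions (1 symbol, 4 ε)
  1|1* — 10 transitions (2 symbol, 8 ε)
  1(1|1*)1 — 14 transitions (4 symbol, 10 ε)
  (1(1|1*)1)+ — 17 transitions (4 symbol, 13 ε)
  (1(1|1*)1)+0 — 19 transitions (5 symbol, 14 ε)
  ((1(1|1*)1)+0)? — 22 transitions (5 symbol, 17 ε)

22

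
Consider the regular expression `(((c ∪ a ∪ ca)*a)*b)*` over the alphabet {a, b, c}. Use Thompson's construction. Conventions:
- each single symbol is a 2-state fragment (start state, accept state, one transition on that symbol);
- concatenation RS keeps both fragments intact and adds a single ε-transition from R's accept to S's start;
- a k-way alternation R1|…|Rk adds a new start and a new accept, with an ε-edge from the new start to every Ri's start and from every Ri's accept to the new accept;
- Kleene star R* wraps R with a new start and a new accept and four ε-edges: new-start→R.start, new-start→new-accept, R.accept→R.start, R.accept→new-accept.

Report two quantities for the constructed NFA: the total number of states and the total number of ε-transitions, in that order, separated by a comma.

Recursing over subexpressions:
Each of the 6 symbol leaves contributes 2 states and 0 ε-transitions.
  ca : 4 states, 1 ε-transition
  c ∪ a ∪ ca : 10 states, 7 ε-transitions
  (c ∪ a ∪ ca)* : 12 states, 11 ε-transitions
  (c ∪ a ∪ ca)*a : 14 states, 12 ε-transitions
  ((c ∪ a ∪ ca)*a)* : 16 states, 16 ε-transitions
  ((c ∪ a ∪ ca)*a)*b : 18 states, 17 ε-transitions
  (((c ∪ a ∪ ca)*a)*b)* : 20 states, 21 ε-transitions

20, 21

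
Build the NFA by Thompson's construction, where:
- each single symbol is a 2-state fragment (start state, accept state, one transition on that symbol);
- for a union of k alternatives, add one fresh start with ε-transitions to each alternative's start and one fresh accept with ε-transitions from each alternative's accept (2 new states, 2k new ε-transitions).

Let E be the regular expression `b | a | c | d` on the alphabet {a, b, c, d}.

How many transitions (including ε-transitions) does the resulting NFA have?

By structural recursion:
Each of the 4 symbol leaves contributes 1 transition (1 symbol, 0 ε).
  b | a | c | d = 12 transitions (4 symbol, 8 ε)

12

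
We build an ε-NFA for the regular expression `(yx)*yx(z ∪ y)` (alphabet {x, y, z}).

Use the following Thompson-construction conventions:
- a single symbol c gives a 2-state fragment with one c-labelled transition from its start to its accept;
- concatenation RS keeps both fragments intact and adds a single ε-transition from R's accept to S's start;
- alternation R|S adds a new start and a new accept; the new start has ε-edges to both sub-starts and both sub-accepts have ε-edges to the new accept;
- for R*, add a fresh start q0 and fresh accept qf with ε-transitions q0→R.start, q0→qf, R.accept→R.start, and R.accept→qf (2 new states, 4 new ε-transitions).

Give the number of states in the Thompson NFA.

16

Per subexpression:
Each of the 6 symbol leaves contributes a 2-state fragment.
  yx : 4 states
  (yx)* : 6 states
  z ∪ y : 6 states
  (yx)*yx(z ∪ y) : 16 states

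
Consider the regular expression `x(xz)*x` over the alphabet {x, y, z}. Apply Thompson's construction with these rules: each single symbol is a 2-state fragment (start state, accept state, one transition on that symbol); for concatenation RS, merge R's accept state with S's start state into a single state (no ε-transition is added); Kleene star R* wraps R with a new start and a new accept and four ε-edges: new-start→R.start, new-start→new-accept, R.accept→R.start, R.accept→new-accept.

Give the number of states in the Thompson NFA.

Recursing over subexpressions:
Each of the 4 symbol leaves contributes a 2-state fragment.
  xz = 3 states
  (xz)* = 5 states
  x(xz)*x = 7 states

7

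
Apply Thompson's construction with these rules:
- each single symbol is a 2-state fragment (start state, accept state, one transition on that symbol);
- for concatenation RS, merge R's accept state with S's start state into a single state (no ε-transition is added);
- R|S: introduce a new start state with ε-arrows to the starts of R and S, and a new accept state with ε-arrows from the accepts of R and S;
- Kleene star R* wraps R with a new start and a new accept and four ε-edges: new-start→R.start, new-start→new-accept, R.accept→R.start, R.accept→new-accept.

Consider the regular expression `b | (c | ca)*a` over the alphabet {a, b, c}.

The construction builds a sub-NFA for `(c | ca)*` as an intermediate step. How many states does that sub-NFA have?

Fragment for `(c | ca)*`:
Each of the 3 symbol leaves contributes a 2-state fragment.
  ca → 3 states
  c | ca → 7 states
  (c | ca)* → 9 states

9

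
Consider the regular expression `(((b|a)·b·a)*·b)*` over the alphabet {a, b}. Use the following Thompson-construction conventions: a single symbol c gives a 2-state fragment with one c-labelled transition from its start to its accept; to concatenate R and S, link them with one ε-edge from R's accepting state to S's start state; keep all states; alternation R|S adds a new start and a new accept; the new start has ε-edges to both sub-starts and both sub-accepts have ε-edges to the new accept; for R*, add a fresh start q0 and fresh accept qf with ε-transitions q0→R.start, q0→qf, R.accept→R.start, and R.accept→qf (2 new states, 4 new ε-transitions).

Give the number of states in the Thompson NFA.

Bottom-up over the parse tree:
Each of the 5 symbol leaves contributes a 2-state fragment.
  b|a — 6 states
  (b|a)·b·a — 10 states
  ((b|a)·b·a)* — 12 states
  ((b|a)·b·a)*·b — 14 states
  (((b|a)·b·a)*·b)* — 16 states

16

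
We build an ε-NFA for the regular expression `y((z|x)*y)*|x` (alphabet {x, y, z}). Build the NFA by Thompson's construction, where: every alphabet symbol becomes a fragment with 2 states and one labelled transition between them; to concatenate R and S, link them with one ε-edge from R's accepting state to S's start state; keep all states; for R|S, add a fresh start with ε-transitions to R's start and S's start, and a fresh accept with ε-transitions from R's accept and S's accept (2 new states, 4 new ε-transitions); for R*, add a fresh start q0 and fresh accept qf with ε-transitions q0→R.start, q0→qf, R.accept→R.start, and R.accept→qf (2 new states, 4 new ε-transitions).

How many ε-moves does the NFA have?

18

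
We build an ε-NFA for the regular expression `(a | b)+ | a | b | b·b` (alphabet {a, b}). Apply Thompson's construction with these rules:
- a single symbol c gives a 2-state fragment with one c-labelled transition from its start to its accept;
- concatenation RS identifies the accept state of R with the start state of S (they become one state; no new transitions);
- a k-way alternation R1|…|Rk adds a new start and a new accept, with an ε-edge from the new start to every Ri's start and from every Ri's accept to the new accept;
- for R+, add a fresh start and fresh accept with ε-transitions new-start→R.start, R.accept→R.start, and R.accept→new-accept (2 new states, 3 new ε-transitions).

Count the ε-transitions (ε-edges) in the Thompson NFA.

15

By structural recursion:
Each of the 6 symbol leaves contributes 0 ε-transitions.
  a | b → 4 ε-transitions
  (a | b)+ → 7 ε-transitions
  b·b → 0 ε-transitions
  (a | b)+ | a | b | b·b → 15 ε-transitions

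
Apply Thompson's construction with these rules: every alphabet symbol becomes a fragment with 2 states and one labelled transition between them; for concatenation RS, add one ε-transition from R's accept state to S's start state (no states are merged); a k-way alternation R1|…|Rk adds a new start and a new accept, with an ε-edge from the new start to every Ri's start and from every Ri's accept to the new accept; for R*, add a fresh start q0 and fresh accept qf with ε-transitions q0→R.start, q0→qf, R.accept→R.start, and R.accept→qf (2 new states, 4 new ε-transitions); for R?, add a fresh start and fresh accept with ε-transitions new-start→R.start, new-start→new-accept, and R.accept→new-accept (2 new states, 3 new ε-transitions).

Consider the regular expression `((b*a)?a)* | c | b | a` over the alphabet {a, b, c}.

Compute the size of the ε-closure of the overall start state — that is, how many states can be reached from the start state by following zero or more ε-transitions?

14

Let C(F) = |ε-closure(F.start)| within fragment F, and note whether F accepts ε. Symbol fragments have C = 1 and do not accept ε. Then:
  b* — new start has ε-edges to the inner start and to the new accept, so |closure| = 2 + 1 = 3
  b*a — the left operand accepts ε, so the closure extends into the next operand (via the concat ε-link); |closure| = 3 + 1 = 4
  (b*a)? — |closure| = 1 (new start) + 4 (body) + 1 (new accept, via ε) = 6
  (b*a)?a — the left operand accepts ε, so the closure extends into the next operand (via the concat ε-link); |closure| = 6 + 1 = 7
  ((b*a)?a)* — the star's fresh start ε-reaches both the body's start and the fresh accept: |closure| = 2 + 7 = 9
  ((b*a)?a)* | c | b | a — new start ε-reaches every alternative's start; at least one alternative accepts ε, so the union's new accept is reached too: |closure| = 1 + 9 + 1 + 1 + 1 + 1 = 14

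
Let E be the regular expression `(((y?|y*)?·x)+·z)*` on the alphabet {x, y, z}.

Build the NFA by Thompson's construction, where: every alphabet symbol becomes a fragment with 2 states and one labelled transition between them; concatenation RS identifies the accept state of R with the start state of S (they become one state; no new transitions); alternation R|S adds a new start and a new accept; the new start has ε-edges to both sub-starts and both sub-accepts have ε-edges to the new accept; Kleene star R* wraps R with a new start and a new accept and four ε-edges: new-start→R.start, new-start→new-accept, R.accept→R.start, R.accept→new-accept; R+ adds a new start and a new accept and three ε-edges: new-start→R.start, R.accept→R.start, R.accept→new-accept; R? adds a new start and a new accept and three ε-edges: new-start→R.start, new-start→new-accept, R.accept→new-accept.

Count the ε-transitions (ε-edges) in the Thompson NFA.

21

Recursing over subexpressions:
Each of the 4 symbol leaves contributes 0 ε-transitions.
  y? → 3 ε-transitions
  y* → 4 ε-transitions
  y?|y* → 11 ε-transitions
  (y?|y*)? → 14 ε-transitions
  (y?|y*)?·x → 14 ε-transitions
  ((y?|y*)?·x)+ → 17 ε-transitions
  ((y?|y*)?·x)+·z → 17 ε-transitions
  (((y?|y*)?·x)+·z)* → 21 ε-transitions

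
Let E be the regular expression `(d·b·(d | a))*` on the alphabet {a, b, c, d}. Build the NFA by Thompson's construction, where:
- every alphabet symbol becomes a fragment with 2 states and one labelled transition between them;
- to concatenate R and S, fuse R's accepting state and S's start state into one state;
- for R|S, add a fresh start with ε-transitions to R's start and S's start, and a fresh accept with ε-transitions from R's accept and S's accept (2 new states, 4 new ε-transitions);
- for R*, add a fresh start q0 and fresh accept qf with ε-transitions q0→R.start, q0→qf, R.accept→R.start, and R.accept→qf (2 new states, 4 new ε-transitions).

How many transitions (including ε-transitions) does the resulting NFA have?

12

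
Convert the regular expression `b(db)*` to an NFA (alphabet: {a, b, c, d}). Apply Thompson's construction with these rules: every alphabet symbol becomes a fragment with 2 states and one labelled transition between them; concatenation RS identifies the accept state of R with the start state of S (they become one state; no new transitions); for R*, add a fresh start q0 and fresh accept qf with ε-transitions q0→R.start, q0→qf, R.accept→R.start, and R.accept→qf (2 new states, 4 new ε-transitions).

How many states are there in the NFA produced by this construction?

Bottom-up over the parse tree:
Each of the 3 symbol leaves contributes a 2-state fragment.
  db — 3 states
  (db)* — 5 states
  b(db)* — 6 states

6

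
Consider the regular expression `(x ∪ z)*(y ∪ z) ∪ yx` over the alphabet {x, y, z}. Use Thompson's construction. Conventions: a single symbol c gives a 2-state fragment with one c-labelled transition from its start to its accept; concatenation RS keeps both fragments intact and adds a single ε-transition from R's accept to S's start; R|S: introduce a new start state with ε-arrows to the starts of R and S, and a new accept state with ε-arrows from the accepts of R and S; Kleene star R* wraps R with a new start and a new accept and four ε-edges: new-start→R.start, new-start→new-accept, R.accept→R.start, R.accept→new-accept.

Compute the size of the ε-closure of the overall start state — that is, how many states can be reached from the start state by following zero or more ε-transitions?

10

Work bottom-up. For each fragment F, track |ε-closure(F.start)| and whether F's accept lies in that closure (i.e. whether F accepts ε). A single-symbol fragment has closure size 1 and does not accept ε.
  x ∪ z → new start ε-reaches every alternative's start; none of them accept ε, so the new accept is not reached: |ε-closure| = 1 + 1 + 1 = 3
  (x ∪ z)* → new start has ε-edges to the inner start and to the new accept, so |ε-closure| = 2 + 3 = 5
  y ∪ z → |ε-closure| = 1 + 1 + 1 = 3 (the new accept is not ε-reachable since no branch accepts ε)
  (x ∪ z)*(y ∪ z) → |ε-closure| = 5 + 3 = 8 (closure spills across the concat boundary because the left factor accepts ε)
  yx → |ε-closure| equals the left operand's closure size = 1 (its accept is not ε-reachable, so the closure stops there)
  (x ∪ z)*(y ∪ z) ∪ yx → new start ε-reaches every alternative's start; none of them accept ε, so the new accept is not reached: |ε-closure| = 1 + 8 + 1 = 10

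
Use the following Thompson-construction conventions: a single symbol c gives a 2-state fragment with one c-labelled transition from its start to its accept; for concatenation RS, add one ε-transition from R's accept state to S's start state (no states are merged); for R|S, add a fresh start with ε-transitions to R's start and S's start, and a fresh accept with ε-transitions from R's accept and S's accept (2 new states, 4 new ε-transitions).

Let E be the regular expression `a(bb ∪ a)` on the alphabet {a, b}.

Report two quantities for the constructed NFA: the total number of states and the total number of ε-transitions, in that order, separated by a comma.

Per subexpression:
Each of the 4 symbol leaves contributes 2 states and 0 ε-transitions.
  bb — 4 states, 1 ε-transition
  bb ∪ a — 8 states, 5 ε-transitions
  a(bb ∪ a) — 10 states, 6 ε-transitions

10, 6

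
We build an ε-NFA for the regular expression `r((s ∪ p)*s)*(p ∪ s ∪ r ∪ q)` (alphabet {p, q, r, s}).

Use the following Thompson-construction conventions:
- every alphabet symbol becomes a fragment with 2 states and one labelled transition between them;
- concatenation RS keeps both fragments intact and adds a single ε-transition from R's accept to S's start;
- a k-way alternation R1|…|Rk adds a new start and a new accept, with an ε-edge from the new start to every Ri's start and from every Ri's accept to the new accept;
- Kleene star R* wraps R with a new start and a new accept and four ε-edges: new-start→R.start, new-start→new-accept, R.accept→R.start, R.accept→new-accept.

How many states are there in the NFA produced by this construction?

Bottom-up over the parse tree:
Each of the 8 symbol leaves contributes a 2-state fragment.
  s ∪ p — 6 states
  (s ∪ p)* — 8 states
  (s ∪ p)*s — 10 states
  ((s ∪ p)*s)* — 12 states
  p ∪ s ∪ r ∪ q — 10 states
  r((s ∪ p)*s)*(p ∪ s ∪ r ∪ q) — 24 states

24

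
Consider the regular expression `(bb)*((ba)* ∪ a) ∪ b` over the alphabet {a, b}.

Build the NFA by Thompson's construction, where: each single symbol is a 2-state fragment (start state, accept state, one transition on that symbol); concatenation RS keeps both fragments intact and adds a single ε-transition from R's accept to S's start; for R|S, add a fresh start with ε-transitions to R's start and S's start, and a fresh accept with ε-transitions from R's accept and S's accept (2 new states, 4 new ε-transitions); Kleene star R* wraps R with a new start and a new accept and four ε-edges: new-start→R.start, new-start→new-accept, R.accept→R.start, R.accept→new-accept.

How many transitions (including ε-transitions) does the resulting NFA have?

Building bottom-up:
Each of the 6 symbol leaves contributes 1 transition (1 symbol, 0 ε).
  bb → 3 transitions (2 symbol, 1 ε)
  (bb)* → 7 transitions (2 symbol, 5 ε)
  ba → 3 transitions (2 symbol, 1 ε)
  (ba)* → 7 transitions (2 symbol, 5 ε)
  (ba)* ∪ a → 12 transitions (3 symbol, 9 ε)
  (bb)*((ba)* ∪ a) → 20 transitions (5 symbol, 15 ε)
  (bb)*((ba)* ∪ a) ∪ b → 25 transitions (6 symbol, 19 ε)

25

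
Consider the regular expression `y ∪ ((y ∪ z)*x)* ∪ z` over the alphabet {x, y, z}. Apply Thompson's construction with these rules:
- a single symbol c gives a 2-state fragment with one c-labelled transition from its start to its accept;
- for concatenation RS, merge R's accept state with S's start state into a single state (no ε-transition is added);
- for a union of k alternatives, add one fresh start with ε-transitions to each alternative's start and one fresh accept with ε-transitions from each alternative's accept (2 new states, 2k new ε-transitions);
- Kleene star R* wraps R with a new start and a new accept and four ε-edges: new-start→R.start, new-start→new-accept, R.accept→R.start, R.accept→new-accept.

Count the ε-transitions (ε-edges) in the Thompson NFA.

18

Bottom-up over the parse tree:
Each of the 5 symbol leaves contributes 0 ε-transitions.
  y ∪ z → 4 ε-transitions
  (y ∪ z)* → 8 ε-transitions
  (y ∪ z)*x → 8 ε-transitions
  ((y ∪ z)*x)* → 12 ε-transitions
  y ∪ ((y ∪ z)*x)* ∪ z → 18 ε-transitions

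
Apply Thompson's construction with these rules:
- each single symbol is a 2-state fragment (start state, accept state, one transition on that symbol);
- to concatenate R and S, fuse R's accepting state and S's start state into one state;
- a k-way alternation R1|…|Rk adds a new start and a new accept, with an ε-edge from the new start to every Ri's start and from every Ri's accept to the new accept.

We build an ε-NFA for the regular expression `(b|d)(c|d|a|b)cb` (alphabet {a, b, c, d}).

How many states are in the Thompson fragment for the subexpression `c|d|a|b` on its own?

10

Fragment for `c|d|a|b`:
Each of the 4 symbol leaves contributes a 2-state fragment.
  c|d|a|b — 10 states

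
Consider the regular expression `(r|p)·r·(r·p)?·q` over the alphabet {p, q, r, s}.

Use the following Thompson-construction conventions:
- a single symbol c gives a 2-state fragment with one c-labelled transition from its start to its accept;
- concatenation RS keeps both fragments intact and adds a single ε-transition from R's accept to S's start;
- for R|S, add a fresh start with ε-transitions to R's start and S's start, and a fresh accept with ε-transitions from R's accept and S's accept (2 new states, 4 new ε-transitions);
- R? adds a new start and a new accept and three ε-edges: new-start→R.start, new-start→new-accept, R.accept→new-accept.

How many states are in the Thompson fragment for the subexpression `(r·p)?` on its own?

6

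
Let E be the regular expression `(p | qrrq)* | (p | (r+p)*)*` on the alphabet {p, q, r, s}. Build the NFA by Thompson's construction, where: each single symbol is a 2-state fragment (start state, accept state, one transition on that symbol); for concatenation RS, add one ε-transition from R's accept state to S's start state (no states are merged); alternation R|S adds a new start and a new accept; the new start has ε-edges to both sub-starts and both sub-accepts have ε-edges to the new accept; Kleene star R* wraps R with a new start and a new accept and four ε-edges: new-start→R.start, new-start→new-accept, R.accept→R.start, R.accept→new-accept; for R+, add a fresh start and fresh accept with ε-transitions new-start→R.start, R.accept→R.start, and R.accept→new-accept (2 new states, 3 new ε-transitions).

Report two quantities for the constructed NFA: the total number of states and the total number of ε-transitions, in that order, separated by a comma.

Recursing over subexpressions:
Each of the 8 symbol leaves contributes 2 states and 0 ε-transitions.
  qrrq = 8 states, 3 ε-transitions
  p | qrrq = 12 states, 7 ε-transitions
  (p | qrrq)* = 14 states, 11 ε-transitions
  r+ = 4 states, 3 ε-transitions
  r+p = 6 states, 4 ε-transitions
  (r+p)* = 8 states, 8 ε-transitions
  p | (r+p)* = 12 states, 12 ε-transitions
  (p | (r+p)*)* = 14 states, 16 ε-transitions
  (p | qrrq)* | (p | (r+p)*)* = 30 states, 31 ε-transitions

30, 31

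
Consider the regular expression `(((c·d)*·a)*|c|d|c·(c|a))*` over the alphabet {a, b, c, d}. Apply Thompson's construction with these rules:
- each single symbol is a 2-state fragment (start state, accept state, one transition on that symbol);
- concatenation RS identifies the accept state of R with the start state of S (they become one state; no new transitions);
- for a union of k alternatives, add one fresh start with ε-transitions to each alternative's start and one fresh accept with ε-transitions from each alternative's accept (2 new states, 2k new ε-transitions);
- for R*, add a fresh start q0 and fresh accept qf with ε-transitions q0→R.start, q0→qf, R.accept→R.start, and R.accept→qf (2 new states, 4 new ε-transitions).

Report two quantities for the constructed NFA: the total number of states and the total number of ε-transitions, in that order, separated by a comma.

Recursing over subexpressions:
Each of the 8 symbol leaves contributes 2 states and 0 ε-transitions.
  c·d : 3 states, 0 ε-transitions
  (c·d)* : 5 states, 4 ε-transitions
  (c·d)*·a : 6 states, 4 ε-transitions
  ((c·d)*·a)* : 8 states, 8 ε-transitions
  c|a : 6 states, 4 ε-transitions
  c·(c|a) : 7 states, 4 ε-transitions
  ((c·d)*·a)*|c|d|c·(c|a) : 21 states, 20 ε-transitions
  (((c·d)*·a)*|c|d|c·(c|a))* : 23 states, 24 ε-transitions

23, 24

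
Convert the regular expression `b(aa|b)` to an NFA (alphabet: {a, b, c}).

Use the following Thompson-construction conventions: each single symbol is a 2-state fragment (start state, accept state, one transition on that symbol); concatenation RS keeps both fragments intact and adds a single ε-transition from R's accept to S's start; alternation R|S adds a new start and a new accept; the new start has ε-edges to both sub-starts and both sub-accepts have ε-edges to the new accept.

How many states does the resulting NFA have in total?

Building bottom-up:
Each of the 4 symbol leaves contributes a 2-state fragment.
  aa : 4 states
  aa|b : 8 states
  b(aa|b) : 10 states

10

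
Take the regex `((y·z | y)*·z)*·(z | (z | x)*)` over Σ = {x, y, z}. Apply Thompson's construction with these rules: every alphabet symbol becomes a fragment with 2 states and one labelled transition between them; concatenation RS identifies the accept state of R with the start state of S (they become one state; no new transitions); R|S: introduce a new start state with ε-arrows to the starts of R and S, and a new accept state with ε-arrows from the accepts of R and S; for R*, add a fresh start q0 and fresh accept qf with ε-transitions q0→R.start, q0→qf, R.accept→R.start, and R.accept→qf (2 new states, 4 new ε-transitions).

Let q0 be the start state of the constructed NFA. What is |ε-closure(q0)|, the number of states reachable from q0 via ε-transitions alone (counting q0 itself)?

14

Let C(F) = |ε-closure(F.start)| within fragment F, and note whether F accepts ε. Symbol fragments have C = 1 and do not accept ε. Then:
  y·z — |closure| equals the left operand's closure size = 1 (its accept is not ε-reachable, so the closure stops there)
  y·z | y — new start ε-reaches every alternative's start; none of them accept ε, so the new accept is not reached: |closure| = 1 + 1 + 1 = 3
  (y·z | y)* — new start has ε-edges to the inner start and to the new accept, so |closure| = 2 + 3 = 5
  (y·z | y)*·z — |closure| = 5 + (1−1) = 5 (closure spills across the concat boundary because the left factor accepts ε)
  ((y·z | y)*·z)* — |closure| = 1 (new start) + 5 (body) + 1 (new accept) = 7
  z | x — new start ε-reaches every alternative's start; none of them accept ε, so the new accept is not reached: |closure| = 1 + 1 + 1 = 3
  (z | x)* — new start has ε-edges to the inner start and to the new accept, so |closure| = 2 + 3 = 5
  z | (z | x)* — |closure| = 1 (new start) + (1 + 5) + 1 (new accept, since some branch ε-reaches its own accept) = 8
  ((y·z | y)*·z)*·(z | (z | x)*) — the left operand accepts ε, so the closure extends into the next operand (the shared merged state is already counted); |closure| = 7 + (8−1) = 14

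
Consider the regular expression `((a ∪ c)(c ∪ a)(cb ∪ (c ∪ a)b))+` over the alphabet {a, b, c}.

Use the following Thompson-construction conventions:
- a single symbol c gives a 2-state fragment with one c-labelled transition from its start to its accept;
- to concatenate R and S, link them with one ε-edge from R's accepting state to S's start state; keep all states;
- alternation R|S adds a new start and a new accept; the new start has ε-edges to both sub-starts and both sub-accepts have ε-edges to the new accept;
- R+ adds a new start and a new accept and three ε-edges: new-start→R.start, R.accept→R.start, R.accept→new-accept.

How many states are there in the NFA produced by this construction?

28

Building bottom-up:
Each of the 9 symbol leaves contributes a 2-state fragment.
  a ∪ c → 6 states
  c ∪ a → 6 states
  cb → 4 states
  c ∪ a → 6 states
  (c ∪ a)b → 8 states
  cb ∪ (c ∪ a)b → 14 states
  (a ∪ c)(c ∪ a)(cb ∪ (c ∪ a)b) → 26 states
  ((a ∪ c)(c ∪ a)(cb ∪ (c ∪ a)b))+ → 28 states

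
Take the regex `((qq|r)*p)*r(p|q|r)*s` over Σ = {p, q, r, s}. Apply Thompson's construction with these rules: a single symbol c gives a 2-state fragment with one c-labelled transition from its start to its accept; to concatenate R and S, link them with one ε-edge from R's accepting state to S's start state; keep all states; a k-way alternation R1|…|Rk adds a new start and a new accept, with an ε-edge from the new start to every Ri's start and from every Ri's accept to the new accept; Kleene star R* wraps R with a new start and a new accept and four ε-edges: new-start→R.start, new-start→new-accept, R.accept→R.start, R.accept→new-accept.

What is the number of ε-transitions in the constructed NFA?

27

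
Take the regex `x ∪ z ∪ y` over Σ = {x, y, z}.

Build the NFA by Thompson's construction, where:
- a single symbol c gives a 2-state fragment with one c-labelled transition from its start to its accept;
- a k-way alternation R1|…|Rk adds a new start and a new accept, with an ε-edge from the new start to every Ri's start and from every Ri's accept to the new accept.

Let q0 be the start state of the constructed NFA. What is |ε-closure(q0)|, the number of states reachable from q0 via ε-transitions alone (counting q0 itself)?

4

Work bottom-up. For each fragment F, track |ε-closure(F.start)| and whether F's accept lies in that closure (i.e. whether F accepts ε). A single-symbol fragment has closure size 1 and does not accept ε.
  x ∪ z ∪ y : new start ε-reaches every alternative's start; none of them accept ε, so the new accept is not reached: C = 1 + 1 + 1 + 1 = 4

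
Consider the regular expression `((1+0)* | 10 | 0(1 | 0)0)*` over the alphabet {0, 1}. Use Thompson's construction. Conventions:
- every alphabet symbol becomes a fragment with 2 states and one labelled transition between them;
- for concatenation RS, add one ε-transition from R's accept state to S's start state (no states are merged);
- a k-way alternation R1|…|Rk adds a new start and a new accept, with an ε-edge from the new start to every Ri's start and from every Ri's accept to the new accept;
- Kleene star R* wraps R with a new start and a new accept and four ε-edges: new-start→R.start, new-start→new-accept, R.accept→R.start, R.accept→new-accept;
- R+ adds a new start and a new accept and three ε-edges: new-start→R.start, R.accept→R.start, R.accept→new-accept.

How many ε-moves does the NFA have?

Per subexpression:
Each of the 8 symbol leaves contributes 0 ε-transitions.
  1+ = 3 ε-transitions
  1+0 = 4 ε-transitions
  (1+0)* = 8 ε-transitions
  10 = 1 ε-transition
  1 | 0 = 4 ε-transitions
  0(1 | 0)0 = 6 ε-transitions
  (1+0)* | 10 | 0(1 | 0)0 = 21 ε-transitions
  ((1+0)* | 10 | 0(1 | 0)0)* = 25 ε-transitions

25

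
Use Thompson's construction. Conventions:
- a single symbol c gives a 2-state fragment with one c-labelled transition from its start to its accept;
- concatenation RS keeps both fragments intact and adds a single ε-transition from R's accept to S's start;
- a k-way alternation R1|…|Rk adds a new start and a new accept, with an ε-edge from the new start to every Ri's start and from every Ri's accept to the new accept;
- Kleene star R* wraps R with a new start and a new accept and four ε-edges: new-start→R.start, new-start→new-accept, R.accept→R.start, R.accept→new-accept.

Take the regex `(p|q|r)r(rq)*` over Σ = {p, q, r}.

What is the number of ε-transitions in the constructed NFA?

Bottom-up over the parse tree:
Each of the 6 symbol leaves contributes 0 ε-transitions.
  p|q|r — 6 ε-transitions
  rq — 1 ε-transition
  (rq)* — 5 ε-transitions
  (p|q|r)r(rq)* — 13 ε-transitions

13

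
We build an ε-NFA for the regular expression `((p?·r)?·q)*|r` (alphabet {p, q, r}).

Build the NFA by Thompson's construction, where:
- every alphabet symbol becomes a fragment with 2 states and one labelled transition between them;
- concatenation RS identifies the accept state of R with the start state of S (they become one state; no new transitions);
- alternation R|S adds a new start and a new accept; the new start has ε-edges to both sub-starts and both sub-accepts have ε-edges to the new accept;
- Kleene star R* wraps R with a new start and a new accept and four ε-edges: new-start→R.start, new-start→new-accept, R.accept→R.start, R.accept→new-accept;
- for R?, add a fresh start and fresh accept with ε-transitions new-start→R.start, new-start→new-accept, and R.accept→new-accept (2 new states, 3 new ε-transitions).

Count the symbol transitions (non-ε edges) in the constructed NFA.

Recursing over subexpressions:
Each of the 4 symbol leaves contributes exactly 1 symbol transition.
  p? = 1 symbol transition
  p?·r = 2 symbol transitions
  (p?·r)? = 2 symbol transitions
  (p?·r)?·q = 3 symbol transitions
  ((p?·r)?·q)* = 3 symbol transitions
  ((p?·r)?·q)*|r = 4 symbol transitions

4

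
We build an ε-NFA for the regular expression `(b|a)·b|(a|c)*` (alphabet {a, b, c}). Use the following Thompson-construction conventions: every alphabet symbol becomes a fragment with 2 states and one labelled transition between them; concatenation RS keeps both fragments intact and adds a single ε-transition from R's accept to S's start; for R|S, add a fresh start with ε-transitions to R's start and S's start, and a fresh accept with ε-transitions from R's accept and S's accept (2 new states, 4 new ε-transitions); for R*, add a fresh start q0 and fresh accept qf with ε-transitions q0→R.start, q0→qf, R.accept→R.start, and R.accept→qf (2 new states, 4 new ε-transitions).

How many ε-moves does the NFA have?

Per subexpression:
Each of the 5 symbol leaves contributes 0 ε-transitions.
  b|a — 4 ε-transitions
  (b|a)·b — 5 ε-transitions
  a|c — 4 ε-transitions
  (a|c)* — 8 ε-transitions
  (b|a)·b|(a|c)* — 17 ε-transitions

17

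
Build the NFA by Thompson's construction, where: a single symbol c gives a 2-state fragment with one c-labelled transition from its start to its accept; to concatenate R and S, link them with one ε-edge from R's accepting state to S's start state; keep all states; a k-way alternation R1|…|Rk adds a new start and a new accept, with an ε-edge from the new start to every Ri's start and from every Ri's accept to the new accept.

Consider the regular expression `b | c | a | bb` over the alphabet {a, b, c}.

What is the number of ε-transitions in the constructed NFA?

Per subexpression:
Each of the 5 symbol leaves contributes 0 ε-transitions.
  bb — 1 ε-transition
  b | c | a | bb — 9 ε-transitions

9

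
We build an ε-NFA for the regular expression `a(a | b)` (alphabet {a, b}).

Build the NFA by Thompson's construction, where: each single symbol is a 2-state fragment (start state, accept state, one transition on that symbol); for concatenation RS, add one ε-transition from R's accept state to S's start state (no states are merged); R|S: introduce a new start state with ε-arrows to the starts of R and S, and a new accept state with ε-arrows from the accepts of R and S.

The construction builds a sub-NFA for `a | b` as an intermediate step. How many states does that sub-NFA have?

6

Fragment for `a | b`:
Each of the 2 symbol leaves contributes a 2-state fragment.
  a | b — 6 states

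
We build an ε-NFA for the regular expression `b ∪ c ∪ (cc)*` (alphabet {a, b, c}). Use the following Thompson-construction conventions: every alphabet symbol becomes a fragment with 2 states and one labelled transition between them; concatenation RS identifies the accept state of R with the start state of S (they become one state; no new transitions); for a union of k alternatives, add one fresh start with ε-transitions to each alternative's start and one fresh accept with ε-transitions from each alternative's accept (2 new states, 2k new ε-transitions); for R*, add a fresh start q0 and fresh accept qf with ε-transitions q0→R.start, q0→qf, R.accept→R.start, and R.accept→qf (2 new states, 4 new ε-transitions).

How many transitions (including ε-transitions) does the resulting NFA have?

Per subexpression:
Each of the 4 symbol leaves contributes 1 transition (1 symbol, 0 ε).
  cc → 2 transitions (2 symbol, 0 ε)
  (cc)* → 6 transitions (2 symbol, 4 ε)
  b ∪ c ∪ (cc)* → 14 transitions (4 symbol, 10 ε)

14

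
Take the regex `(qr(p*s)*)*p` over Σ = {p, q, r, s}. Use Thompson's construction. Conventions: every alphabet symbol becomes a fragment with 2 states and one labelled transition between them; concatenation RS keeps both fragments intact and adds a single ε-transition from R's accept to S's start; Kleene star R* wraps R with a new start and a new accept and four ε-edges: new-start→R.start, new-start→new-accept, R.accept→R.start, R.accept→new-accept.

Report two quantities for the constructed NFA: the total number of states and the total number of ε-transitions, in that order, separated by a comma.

Per subexpression:
Each of the 5 symbol leaves contributes 2 states and 0 ε-transitions.
  p* = 4 states, 4 ε-transitions
  p*s = 6 states, 5 ε-transitions
  (p*s)* = 8 states, 9 ε-transitions
  qr(p*s)* = 12 states, 11 ε-transitions
  (qr(p*s)*)* = 14 states, 15 ε-transitions
  (qr(p*s)*)*p = 16 states, 16 ε-transitions

16, 16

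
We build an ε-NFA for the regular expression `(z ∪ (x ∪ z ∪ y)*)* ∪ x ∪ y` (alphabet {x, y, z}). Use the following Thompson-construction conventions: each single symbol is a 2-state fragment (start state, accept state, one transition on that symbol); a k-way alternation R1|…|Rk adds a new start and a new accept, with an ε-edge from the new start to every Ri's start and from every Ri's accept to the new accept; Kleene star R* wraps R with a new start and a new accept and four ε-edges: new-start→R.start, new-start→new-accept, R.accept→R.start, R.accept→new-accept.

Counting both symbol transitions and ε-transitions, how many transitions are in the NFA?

Building bottom-up:
Each of the 6 symbol leaves contributes 1 transition (1 symbol, 0 ε).
  x ∪ z ∪ y = 9 transitions (3 symbol, 6 ε)
  (x ∪ z ∪ y)* = 13 transitions (3 symbol, 10 ε)
  z ∪ (x ∪ z ∪ y)* = 18 transitions (4 symbol, 14 ε)
  (z ∪ (x ∪ z ∪ y)*)* = 22 transitions (4 symbol, 18 ε)
  (z ∪ (x ∪ z ∪ y)*)* ∪ x ∪ y = 30 transitions (6 symbol, 24 ε)

30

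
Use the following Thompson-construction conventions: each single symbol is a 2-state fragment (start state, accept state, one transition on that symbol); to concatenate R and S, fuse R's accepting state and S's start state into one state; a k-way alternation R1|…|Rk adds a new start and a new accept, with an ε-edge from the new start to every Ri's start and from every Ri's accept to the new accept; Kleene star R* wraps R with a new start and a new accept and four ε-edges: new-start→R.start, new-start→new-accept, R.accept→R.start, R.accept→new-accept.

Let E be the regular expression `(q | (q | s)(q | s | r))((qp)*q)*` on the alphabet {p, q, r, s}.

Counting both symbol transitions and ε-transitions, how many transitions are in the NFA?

31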